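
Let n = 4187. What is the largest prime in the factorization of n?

79

4187 = 53 · 79
79 is prime.
So 4187 = 53 · 79; the largest prime factor is 79.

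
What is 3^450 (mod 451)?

419

3^1 ≡ 3 (mod 451)
3^2 ≡ 3^2 = 9 ≡ 9 (mod 451)
3^4 ≡ 9^2 = 81 ≡ 81 (mod 451)
3^8 ≡ 81^2 = 6561 ≡ 247 (mod 451)
3^16 ≡ 247^2 = 61009 ≡ 124 (mod 451)
3^32 ≡ 124^2 = 15376 ≡ 42 (mod 451)
3^64 ≡ 42^2 = 1764 ≡ 411 (mod 451)
3^128 ≡ 411^2 = 168921 ≡ 247 (mod 451)
3^256 ≡ 247^2 = 61009 ≡ 124 (mod 451)
450 = 256 + 128 + 64 + 2 in binary powers of 2.
So 3^450 ≡ 124 · 247 · 411 · 9 ≡ 419 (mod 451).
Since 419 ≠ 1, base 3 is a Fermat witness: 451 is composite.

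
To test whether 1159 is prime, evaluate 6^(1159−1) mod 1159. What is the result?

6^1 ≡ 6 (mod 1159)
6^2 ≡ 6^2 = 36 ≡ 36 (mod 1159)
6^4 ≡ 36^2 = 1296 ≡ 137 (mod 1159)
6^8 ≡ 137^2 = 18769 ≡ 225 (mod 1159)
6^16 ≡ 225^2 = 50625 ≡ 788 (mod 1159)
6^32 ≡ 788^2 = 620944 ≡ 879 (mod 1159)
6^64 ≡ 879^2 = 772641 ≡ 747 (mod 1159)
6^128 ≡ 747^2 = 558009 ≡ 530 (mod 1159)
6^256 ≡ 530^2 = 280900 ≡ 422 (mod 1159)
6^512 ≡ 422^2 = 178084 ≡ 757 (mod 1159)
6^1024 ≡ 757^2 = 573049 ≡ 503 (mod 1159)
1158 = 1024 + 128 + 4 + 2 in binary powers of 2.
So 6^1158 ≡ 503 · 530 · 137 · 36 ≡ 125 (mod 1159).
Since 125 ≠ 1, base 6 is a Fermat witness: 1159 is composite.

125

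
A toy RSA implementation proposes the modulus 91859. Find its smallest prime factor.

91859 is odd.
Digit sum 32, not divisible by 3.
Ends in 9: not divisible by 5.
7: 91859 = 7·13122 + 5
11: 91859 = 11·8350 + 9
13: 91859 = 13·7066 + 1
17: 91859 = 17·5403 + 8
19: 91859 = 19·4834 + 13
23: 91859 = 23·3993 + 20
29: 91859 = 29·3167 + 16
31: 91859 = 31·2963 + 6
37: 91859 = 37·2482 + 25
41: 91859 = 41·2240 + 19
43: 91859 = 43·2136 + 11
47: 91859 = 47·1954 + 21
53: 91859 = 53·1733 + 10
59: 91859 = 59·1556 + 55
61: 91859 = 61·1505 + 54
67: 91859 = 67·1371 + 2
71: 91859 = 71·1293 + 56
73: 91859 = 73·1258 + 25
79: 91859 = 79·1162 + 61
83: 91859 = 83·1106 + 61
89: 91859 = 89·1032 + 11
97: 91859 = 97·947

97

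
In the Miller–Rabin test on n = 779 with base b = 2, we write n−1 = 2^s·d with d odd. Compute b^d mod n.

779 − 1 = 778 = 2^1 · 389, so d = 389.
2^1 ≡ 2 (mod 779)
2^2 ≡ 2^2 = 4 ≡ 4 (mod 779)
2^4 ≡ 4^2 = 16 ≡ 16 (mod 779)
2^8 ≡ 16^2 = 256 ≡ 256 (mod 779)
2^16 ≡ 256^2 = 65536 ≡ 100 (mod 779)
2^32 ≡ 100^2 = 10000 ≡ 652 (mod 779)
2^64 ≡ 652^2 = 425104 ≡ 549 (mod 779)
2^128 ≡ 549^2 = 301401 ≡ 707 (mod 779)
2^256 ≡ 707^2 = 499849 ≡ 510 (mod 779)
389 = 256 + 128 + 4 + 1 in binary powers of 2.
So 2^389 ≡ 510 · 707 · 16 · 2 ≡ 471 (mod 779).
Squaring chain: 471; never reaches −1, so base 2 is a Miller–Rabin witness that 779 is composite.

471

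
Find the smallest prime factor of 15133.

37

15133 is odd.
Digit sum 13, not divisible by 3.
Ends in 3: not divisible by 5.
7: 15133 = 7·2161 + 6
11: 15133 = 11·1375 + 8
13: 15133 = 13·1164 + 1
17: 15133 = 17·890 + 3
19: 15133 = 19·796 + 9
23: 15133 = 23·657 + 22
29: 15133 = 29·521 + 24
31: 15133 = 31·488 + 5
37: 15133 = 37·409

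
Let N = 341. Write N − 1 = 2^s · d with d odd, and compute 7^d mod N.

341 − 1 = 340 = 2^2 · 85, so d = 85.
7^1 ≡ 7 (mod 341)
7^2 ≡ 7^2 = 49 ≡ 49 (mod 341)
7^4 ≡ 49^2 = 2401 ≡ 14 (mod 341)
7^8 ≡ 14^2 = 196 ≡ 196 (mod 341)
7^16 ≡ 196^2 = 38416 ≡ 224 (mod 341)
7^32 ≡ 224^2 = 50176 ≡ 49 (mod 341)
7^64 ≡ 49^2 = 2401 ≡ 14 (mod 341)
85 = 64 + 16 + 4 + 1 in binary powers of 2.
So 7^85 ≡ 14 · 224 · 14 · 7 ≡ 87 (mod 341).
Squaring chain: 87 → 67; never reaches −1, so base 7 is a Miller–Rabin witness that 341 is composite.

87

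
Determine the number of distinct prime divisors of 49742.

5

49742 = 2 · 24871
24871 = 7 · 3553
3553 = 11 · 323
323 = 17 · 19
49742 = 2 · 7 · 11 · 17 · 19, which has 5 distinct prime factors.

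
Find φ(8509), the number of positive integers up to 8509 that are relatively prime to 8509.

Factor: 8509 = 67 · 127.
φ(8509) = (67−1) · (127−1) = 66 · 126 = 8316.

8316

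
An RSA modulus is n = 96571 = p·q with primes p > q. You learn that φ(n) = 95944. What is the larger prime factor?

φ(n) = (p−1)(q−1) = n − (p+q) + 1, so p + q = 96571 − 95944 + 1 = 628.
p and q are the roots of t² − 628t + 96571 = 0.
Discriminant: 628² − 4·96571 = 394384 − 386284 = 8100; √8100 = 90.
q = (628 − 90)/2 = 269, p = (628 + 90)/2 = 359.
Check: 269 · 359 = 96571.

359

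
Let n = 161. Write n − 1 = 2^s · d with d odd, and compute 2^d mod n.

161 − 1 = 160 = 2^5 · 5, so d = 5.
2^1 ≡ 2 (mod 161)
2^2 ≡ 2^2 = 4 ≡ 4 (mod 161)
2^4 ≡ 4^2 = 16 ≡ 16 (mod 161)
5 = 4 + 1 in binary powers of 2.
So 2^5 ≡ 16 · 2 ≡ 32 (mod 161).
Squaring chain: 32 → 58 → 144 → 128 → 123; never reaches −1, so base 2 is a Miller–Rabin witness that 161 is composite.

32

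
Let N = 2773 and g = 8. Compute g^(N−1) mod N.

8^1 ≡ 8 (mod 2773)
8^2 ≡ 8^2 = 64 ≡ 64 (mod 2773)
8^4 ≡ 64^2 = 4096 ≡ 1323 (mod 2773)
8^8 ≡ 1323^2 = 1750329 ≡ 566 (mod 2773)
8^16 ≡ 566^2 = 320356 ≡ 1461 (mod 2773)
8^32 ≡ 1461^2 = 2134521 ≡ 2084 (mod 2773)
8^64 ≡ 2084^2 = 4343056 ≡ 538 (mod 2773)
8^128 ≡ 538^2 = 289444 ≡ 1052 (mod 2773)
8^256 ≡ 1052^2 = 1106704 ≡ 277 (mod 2773)
8^512 ≡ 277^2 = 76729 ≡ 1858 (mod 2773)
8^1024 ≡ 1858^2 = 3452164 ≡ 2552 (mod 2773)
8^2048 ≡ 2552^2 = 6512704 ≡ 1700 (mod 2773)
2772 = 2048 + 512 + 128 + 64 + 16 + 4 in binary powers of 2.
So 8^2772 ≡ 1700 · 1858 · 1052 · 538 · 1461 · 1323 ≡ 1941 (mod 2773).
Since 1941 ≠ 1, base 8 is a Fermat witness: 2773 is composite.

1941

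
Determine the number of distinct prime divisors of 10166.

10166 = 2 · 5083
5083 = 13 · 391
391 = 17 · 23
10166 = 2 · 13 · 17 · 23, which has 4 distinct prime factors.

4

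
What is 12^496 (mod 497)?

79

12^1 ≡ 12 (mod 497)
12^2 ≡ 12^2 = 144 ≡ 144 (mod 497)
12^4 ≡ 144^2 = 20736 ≡ 359 (mod 497)
12^8 ≡ 359^2 = 128881 ≡ 158 (mod 497)
12^16 ≡ 158^2 = 24964 ≡ 114 (mod 497)
12^32 ≡ 114^2 = 12996 ≡ 74 (mod 497)
12^64 ≡ 74^2 = 5476 ≡ 9 (mod 497)
12^128 ≡ 9^2 = 81 ≡ 81 (mod 497)
12^256 ≡ 81^2 = 6561 ≡ 100 (mod 497)
496 = 256 + 128 + 64 + 32 + 16 in binary powers of 2.
So 12^496 ≡ 100 · 81 · 9 · 74 · 114 ≡ 79 (mod 497).
Since 79 ≠ 1, base 12 is a Fermat witness: 497 is composite.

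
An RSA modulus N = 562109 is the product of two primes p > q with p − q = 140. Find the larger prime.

Since p = q + 140, we have 562109 = q(q + 140), so q² + 140q − 562109 = 0.
Discriminant: 140² + 4·562109 = 19600 + 2248436 = 2268036; √2268036 = 1506.
q = (−140 + 1506)/2 = 683, and p = q + 140 = 823.
Check: 683 · 823 = 562109.

823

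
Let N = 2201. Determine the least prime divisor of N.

2201 is odd.
Digit sum 5, not divisible by 3.
Ends in 1: not divisible by 5.
7: 2201 = 7·314 + 3
11: 2201 = 11·200 + 1
13: 2201 = 13·169 + 4
17: 2201 = 17·129 + 8
19: 2201 = 19·115 + 16
23: 2201 = 23·95 + 16
29: 2201 = 29·75 + 26
31: 2201 = 31·71

31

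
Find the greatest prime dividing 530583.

530583 = 3 · 176861
176861 = 47 · 3763
3763 = 53 · 71
71 is prime.
So 530583 = 3 · 47 · 53 · 71; the largest prime factor is 71.

71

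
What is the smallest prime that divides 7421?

41

7421 is odd.
Digit sum 14, not divisible by 3.
Ends in 1: not divisible by 5.
7: 7421 = 7·1060 + 1
11: 7421 = 11·674 + 7
13: 7421 = 13·570 + 11
17: 7421 = 17·436 + 9
19: 7421 = 19·390 + 11
23: 7421 = 23·322 + 15
29: 7421 = 29·255 + 26
31: 7421 = 31·239 + 12
37: 7421 = 37·200 + 21
41: 7421 = 41·181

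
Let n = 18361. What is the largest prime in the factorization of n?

18361 = 7 · 2623
2623 = 43 · 61
61 is prime.
So 18361 = 7 · 43 · 61; the largest prime factor is 61.

61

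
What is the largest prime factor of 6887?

97

6887 = 71 · 97
97 is prime.
So 6887 = 71 · 97; the largest prime factor is 97.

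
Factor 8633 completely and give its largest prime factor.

8633 = 89 · 97
97 is prime.
So 8633 = 89 · 97; the largest prime factor is 97.

97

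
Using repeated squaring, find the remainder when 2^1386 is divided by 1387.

1

2^1 ≡ 2 (mod 1387)
2^2 ≡ 2^2 = 4 ≡ 4 (mod 1387)
2^4 ≡ 4^2 = 16 ≡ 16 (mod 1387)
2^8 ≡ 16^2 = 256 ≡ 256 (mod 1387)
2^16 ≡ 256^2 = 65536 ≡ 347 (mod 1387)
2^32 ≡ 347^2 = 120409 ≡ 1127 (mod 1387)
2^64 ≡ 1127^2 = 1270129 ≡ 1024 (mod 1387)
2^128 ≡ 1024^2 = 1048576 ≡ 4 (mod 1387)
2^256 ≡ 4^2 = 16 ≡ 16 (mod 1387)
2^512 ≡ 16^2 = 256 ≡ 256 (mod 1387)
2^1024 ≡ 256^2 = 65536 ≡ 347 (mod 1387)
1386 = 1024 + 256 + 64 + 32 + 8 + 2 in binary powers of 2.
So 2^1386 ≡ 347 · 16 · 1024 · 1127 · 256 · 4 ≡ 1 (mod 1387).
Since the result is 1, base 2 gives no evidence that 1387 is composite.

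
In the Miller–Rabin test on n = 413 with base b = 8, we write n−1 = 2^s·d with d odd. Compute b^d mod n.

309

413 − 1 = 412 = 2^2 · 103, so d = 103.
8^1 ≡ 8 (mod 413)
8^2 ≡ 8^2 = 64 ≡ 64 (mod 413)
8^4 ≡ 64^2 = 4096 ≡ 379 (mod 413)
8^8 ≡ 379^2 = 143641 ≡ 330 (mod 413)
8^16 ≡ 330^2 = 108900 ≡ 281 (mod 413)
8^32 ≡ 281^2 = 78961 ≡ 78 (mod 413)
8^64 ≡ 78^2 = 6084 ≡ 302 (mod 413)
103 = 64 + 32 + 4 + 2 + 1 in binary powers of 2.
So 8^103 ≡ 302 · 78 · 379 · 64 · 8 ≡ 309 (mod 413).
Squaring chain: 309 → 78; never reaches −1, so base 8 is a Miller–Rabin witness that 413 is composite.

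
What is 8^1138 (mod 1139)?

8^1 ≡ 8 (mod 1139)
8^2 ≡ 8^2 = 64 ≡ 64 (mod 1139)
8^4 ≡ 64^2 = 4096 ≡ 679 (mod 1139)
8^8 ≡ 679^2 = 461041 ≡ 885 (mod 1139)
8^16 ≡ 885^2 = 783225 ≡ 732 (mod 1139)
8^32 ≡ 732^2 = 535824 ≡ 494 (mod 1139)
8^64 ≡ 494^2 = 244036 ≡ 290 (mod 1139)
8^128 ≡ 290^2 = 84100 ≡ 953 (mod 1139)
8^256 ≡ 953^2 = 908209 ≡ 426 (mod 1139)
8^512 ≡ 426^2 = 181476 ≡ 375 (mod 1139)
8^1024 ≡ 375^2 = 140625 ≡ 528 (mod 1139)
1138 = 1024 + 64 + 32 + 16 + 2 in binary powers of 2.
So 8^1138 ≡ 528 · 290 · 494 · 732 · 64 ≡ 1067 (mod 1139).
Since 1067 ≠ 1, base 8 is a Fermat witness: 1139 is composite.

1067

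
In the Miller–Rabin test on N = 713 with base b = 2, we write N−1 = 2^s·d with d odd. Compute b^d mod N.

713 − 1 = 712 = 2^3 · 89, so d = 89.
2^1 ≡ 2 (mod 713)
2^2 ≡ 2^2 = 4 ≡ 4 (mod 713)
2^4 ≡ 4^2 = 16 ≡ 16 (mod 713)
2^8 ≡ 16^2 = 256 ≡ 256 (mod 713)
2^16 ≡ 256^2 = 65536 ≡ 653 (mod 713)
2^32 ≡ 653^2 = 426409 ≡ 35 (mod 713)
2^64 ≡ 35^2 = 1225 ≡ 512 (mod 713)
89 = 64 + 16 + 8 + 1 in binary powers of 2.
So 2^89 ≡ 512 · 653 · 256 · 2 ≡ 140 (mod 713).
Squaring chain: 140 → 349 → 591; never reaches −1, so base 2 is a Miller–Rabin witness that 713 is composite.

140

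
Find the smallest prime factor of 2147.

19

2147 is odd.
Digit sum 14, not divisible by 3.
Ends in 7: not divisible by 5.
7: 2147 = 7·306 + 5
11: 2147 = 11·195 + 2
13: 2147 = 13·165 + 2
17: 2147 = 17·126 + 5
19: 2147 = 19·113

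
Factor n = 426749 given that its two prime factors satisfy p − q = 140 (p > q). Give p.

Since p = q + 140, we have 426749 = q(q + 140), so q² + 140q − 426749 = 0.
Discriminant: 140² + 4·426749 = 19600 + 1706996 = 1726596; √1726596 = 1314.
q = (−140 + 1314)/2 = 587, and p = q + 140 = 727.
Check: 587 · 727 = 426749.

727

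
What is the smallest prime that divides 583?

583 is odd.
Digit sum 16, not divisible by 3.
Ends in 3: not divisible by 5.
7: 583 = 7·83 + 2
11: 583 = 11·53

11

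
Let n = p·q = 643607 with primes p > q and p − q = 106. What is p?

Since p = q + 106, we have 643607 = q(q + 106), so q² + 106q − 643607 = 0.
Discriminant: 106² + 4·643607 = 11236 + 2574428 = 2585664; √2585664 = 1608.
q = (−106 + 1608)/2 = 751, and p = q + 106 = 857.
Check: 751 · 857 = 643607.

857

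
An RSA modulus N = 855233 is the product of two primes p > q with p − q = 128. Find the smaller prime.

863

Since p = q + 128, we have 855233 = q(q + 128), so q² + 128q − 855233 = 0.
Discriminant: 128² + 4·855233 = 16384 + 3420932 = 3437316; √3437316 = 1854.
q = (−128 + 1854)/2 = 863, and p = q + 128 = 991.
Check: 863 · 991 = 855233.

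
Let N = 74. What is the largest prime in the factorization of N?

37

74 = 2 · 37
37 is prime.
So 74 = 2 · 37; the largest prime factor is 37.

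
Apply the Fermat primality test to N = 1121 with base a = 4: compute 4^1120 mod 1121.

1111

4^1 ≡ 4 (mod 1121)
4^2 ≡ 4^2 = 16 ≡ 16 (mod 1121)
4^4 ≡ 16^2 = 256 ≡ 256 (mod 1121)
4^8 ≡ 256^2 = 65536 ≡ 518 (mod 1121)
4^16 ≡ 518^2 = 268324 ≡ 405 (mod 1121)
4^32 ≡ 405^2 = 164025 ≡ 359 (mod 1121)
4^64 ≡ 359^2 = 128881 ≡ 1087 (mod 1121)
4^128 ≡ 1087^2 = 1181569 ≡ 35 (mod 1121)
4^256 ≡ 35^2 = 1225 ≡ 104 (mod 1121)
4^512 ≡ 104^2 = 10816 ≡ 727 (mod 1121)
4^1024 ≡ 727^2 = 528529 ≡ 538 (mod 1121)
1120 = 1024 + 64 + 32 in binary powers of 2.
So 4^1120 ≡ 538 · 1087 · 359 ≡ 1111 (mod 1121).
Since 1111 ≠ 1, base 4 is a Fermat witness: 1121 is composite.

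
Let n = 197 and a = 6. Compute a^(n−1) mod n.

1

6^1 ≡ 6 (mod 197)
6^2 ≡ 6^2 = 36 ≡ 36 (mod 197)
6^4 ≡ 36^2 = 1296 ≡ 114 (mod 197)
6^8 ≡ 114^2 = 12996 ≡ 191 (mod 197)
6^16 ≡ 191^2 = 36481 ≡ 36 (mod 197)
6^32 ≡ 36^2 = 1296 ≡ 114 (mod 197)
6^64 ≡ 114^2 = 12996 ≡ 191 (mod 197)
6^128 ≡ 191^2 = 36481 ≡ 36 (mod 197)
196 = 128 + 64 + 4 in binary powers of 2.
So 6^196 ≡ 36 · 191 · 114 ≡ 1 (mod 197).
Since the result is 1, base 6 gives no evidence that 197 is composite.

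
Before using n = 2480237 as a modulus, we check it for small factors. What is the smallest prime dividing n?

47

2480237 is odd.
Digit sum 26, not divisible by 3.
Ends in 7: not divisible by 5.
7: 2480237 = 7·354319 + 4
11: 2480237 = 11·225476 + 1
13: 2480237 = 13·190787 + 6
17: 2480237 = 17·145896 + 5
19: 2480237 = 19·130538 + 15
23: 2480237 = 23·107836 + 9
29: 2480237 = 29·85525 + 12
31: 2480237 = 31·80007 + 20
37: 2480237 = 37·67033 + 16
41: 2480237 = 41·60493 + 24
43: 2480237 = 43·57679 + 40
47: 2480237 = 47·52771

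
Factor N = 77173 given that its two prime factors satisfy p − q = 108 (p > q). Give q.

229

Since p = q + 108, we have 77173 = q(q + 108), so q² + 108q − 77173 = 0.
Discriminant: 108² + 4·77173 = 11664 + 308692 = 320356; √320356 = 566.
q = (−108 + 566)/2 = 229, and p = q + 108 = 337.
Check: 229 · 337 = 77173.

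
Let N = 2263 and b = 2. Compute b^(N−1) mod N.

1833

2^1 ≡ 2 (mod 2263)
2^2 ≡ 2^2 = 4 ≡ 4 (mod 2263)
2^4 ≡ 4^2 = 16 ≡ 16 (mod 2263)
2^8 ≡ 16^2 = 256 ≡ 256 (mod 2263)
2^16 ≡ 256^2 = 65536 ≡ 2172 (mod 2263)
2^32 ≡ 2172^2 = 4717584 ≡ 1492 (mod 2263)
2^64 ≡ 1492^2 = 2226064 ≡ 1535 (mod 2263)
2^128 ≡ 1535^2 = 2356225 ≡ 442 (mod 2263)
2^256 ≡ 442^2 = 195364 ≡ 746 (mod 2263)
2^512 ≡ 746^2 = 556516 ≡ 2081 (mod 2263)
2^1024 ≡ 2081^2 = 4330561 ≡ 1442 (mod 2263)
2^2048 ≡ 1442^2 = 2079364 ≡ 1930 (mod 2263)
2262 = 2048 + 128 + 64 + 16 + 4 + 2 in binary powers of 2.
So 2^2262 ≡ 1930 · 442 · 1535 · 2172 · 16 · 4 ≡ 1833 (mod 2263).
Since 1833 ≠ 1, base 2 is a Fermat witness: 2263 is composite.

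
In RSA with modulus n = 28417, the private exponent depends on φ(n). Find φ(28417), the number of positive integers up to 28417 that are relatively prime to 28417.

Factor: 28417 = 157 · 181.
φ(28417) = (157−1) · (181−1) = 156 · 180 = 28080.

28080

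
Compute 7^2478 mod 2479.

528

7^1 ≡ 7 (mod 2479)
7^2 ≡ 7^2 = 49 ≡ 49 (mod 2479)
7^4 ≡ 49^2 = 2401 ≡ 2401 (mod 2479)
7^8 ≡ 2401^2 = 5764801 ≡ 1126 (mod 2479)
7^16 ≡ 1126^2 = 1267876 ≡ 1107 (mod 2479)
7^32 ≡ 1107^2 = 1225449 ≡ 823 (mod 2479)
7^64 ≡ 823^2 = 677329 ≡ 562 (mod 2479)
7^128 ≡ 562^2 = 315844 ≡ 1011 (mod 2479)
7^256 ≡ 1011^2 = 1022121 ≡ 773 (mod 2479)
7^512 ≡ 773^2 = 597529 ≡ 90 (mod 2479)
7^1024 ≡ 90^2 = 8100 ≡ 663 (mod 2479)
7^2048 ≡ 663^2 = 439569 ≡ 786 (mod 2479)
2478 = 2048 + 256 + 128 + 32 + 8 + 4 + 2 in binary powers of 2.
So 7^2478 ≡ 786 · 773 · 1011 · 823 · 1126 · 2401 · 49 ≡ 528 (mod 2479).
Since 528 ≠ 1, base 7 is a Fermat witness: 2479 is composite.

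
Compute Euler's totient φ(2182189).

2127456

Factor: 2182189 = 73 · 167 · 179.
φ(2182189) = (73−1) · (167−1) · (179−1) = 72 · 166 · 178 = 2127456.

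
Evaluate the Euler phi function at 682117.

Factor: 682117 = 41 · 127 · 131.
φ(682117) = (41−1) · (127−1) · (131−1) = 40 · 126 · 130 = 655200.

655200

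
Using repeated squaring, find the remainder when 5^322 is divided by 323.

5^1 ≡ 5 (mod 323)
5^2 ≡ 5^2 = 25 ≡ 25 (mod 323)
5^4 ≡ 25^2 = 625 ≡ 302 (mod 323)
5^8 ≡ 302^2 = 91204 ≡ 118 (mod 323)
5^16 ≡ 118^2 = 13924 ≡ 35 (mod 323)
5^32 ≡ 35^2 = 1225 ≡ 256 (mod 323)
5^64 ≡ 256^2 = 65536 ≡ 290 (mod 323)
5^128 ≡ 290^2 = 84100 ≡ 120 (mod 323)
5^256 ≡ 120^2 = 14400 ≡ 188 (mod 323)
322 = 256 + 64 + 2 in binary powers of 2.
So 5^322 ≡ 188 · 290 · 25 ≡ 263 (mod 323).
Since 263 ≠ 1, base 5 is a Fermat witness: 323 is composite.

263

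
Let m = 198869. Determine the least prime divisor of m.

198869 is odd.
Digit sum 41, not divisible by 3.
Ends in 9: not divisible by 5.
7: 198869 = 7·28409 + 6
11: 198869 = 11·18079

11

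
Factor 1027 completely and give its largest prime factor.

1027 = 13 · 79
79 is prime.
So 1027 = 13 · 79; the largest prime factor is 79.

79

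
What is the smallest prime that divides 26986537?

83

26986537 is odd.
Digit sum 46, not divisible by 3.
Ends in 7: not divisible by 5.
7: 26986537 = 7·3855219 + 4
11: 26986537 = 11·2453321 + 6
13: 26986537 = 13·2075887 + 6
17: 26986537 = 17·1587443 + 6
19: 26986537 = 19·1420344 + 1
23: 26986537 = 23·1173327 + 16
29: 26986537 = 29·930570 + 7
31: 26986537 = 31·870533 + 14
37: 26986537 = 37·729365 + 32
41: 26986537 = 41·658208 + 9
43: 26986537 = 43·627593 + 38
47: 26986537 = 47·574181 + 30
53: 26986537 = 53·509179 + 50
59: 26986537 = 59·457398 + 55
61: 26986537 = 61·442402 + 15
67: 26986537 = 67·402784 + 9
71: 26986537 = 71·380092 + 5
73: 26986537 = 73·369678 + 43
79: 26986537 = 79·341601 + 58
83: 26986537 = 83·325139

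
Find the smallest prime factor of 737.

737 is odd.
Digit sum 17, not divisible by 3.
Ends in 7: not divisible by 5.
7: 737 = 7·105 + 2
11: 737 = 11·67

11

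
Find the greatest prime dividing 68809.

79

68809 = 13 · 5293
5293 = 67 · 79
79 is prime.
So 68809 = 13 · 67 · 79; the largest prime factor is 79.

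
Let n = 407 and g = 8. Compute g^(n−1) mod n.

8^1 ≡ 8 (mod 407)
8^2 ≡ 8^2 = 64 ≡ 64 (mod 407)
8^4 ≡ 64^2 = 4096 ≡ 26 (mod 407)
8^8 ≡ 26^2 = 676 ≡ 269 (mod 407)
8^16 ≡ 269^2 = 72361 ≡ 322 (mod 407)
8^32 ≡ 322^2 = 103684 ≡ 306 (mod 407)
8^64 ≡ 306^2 = 93636 ≡ 26 (mod 407)
8^128 ≡ 26^2 = 676 ≡ 269 (mod 407)
8^256 ≡ 269^2 = 72361 ≡ 322 (mod 407)
406 = 256 + 128 + 16 + 4 + 2 in binary powers of 2.
So 8^406 ≡ 322 · 269 · 322 · 26 · 64 ≡ 344 (mod 407).
Since 344 ≠ 1, base 8 is a Fermat witness: 407 is composite.

344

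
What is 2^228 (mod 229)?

2^1 ≡ 2 (mod 229)
2^2 ≡ 2^2 = 4 ≡ 4 (mod 229)
2^4 ≡ 4^2 = 16 ≡ 16 (mod 229)
2^8 ≡ 16^2 = 256 ≡ 27 (mod 229)
2^16 ≡ 27^2 = 729 ≡ 42 (mod 229)
2^32 ≡ 42^2 = 1764 ≡ 161 (mod 229)
2^64 ≡ 161^2 = 25921 ≡ 44 (mod 229)
2^128 ≡ 44^2 = 1936 ≡ 104 (mod 229)
228 = 128 + 64 + 32 + 4 in binary powers of 2.
So 2^228 ≡ 104 · 44 · 161 · 16 ≡ 1 (mod 229).
Since the result is 1, base 2 gives no evidence that 229 is composite.

1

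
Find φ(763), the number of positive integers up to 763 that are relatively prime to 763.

Factor: 763 = 7 · 109.
φ(763) = (7−1) · (109−1) = 6 · 108 = 648.

648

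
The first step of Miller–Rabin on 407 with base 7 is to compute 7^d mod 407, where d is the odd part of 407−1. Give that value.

407 − 1 = 406 = 2^1 · 203, so d = 203.
7^1 ≡ 7 (mod 407)
7^2 ≡ 7^2 = 49 ≡ 49 (mod 407)
7^4 ≡ 49^2 = 2401 ≡ 366 (mod 407)
7^8 ≡ 366^2 = 133956 ≡ 53 (mod 407)
7^16 ≡ 53^2 = 2809 ≡ 367 (mod 407)
7^32 ≡ 367^2 = 134689 ≡ 379 (mod 407)
7^64 ≡ 379^2 = 143641 ≡ 377 (mod 407)
7^128 ≡ 377^2 = 142129 ≡ 86 (mod 407)
203 = 128 + 64 + 8 + 2 + 1 in binary powers of 2.
So 7^203 ≡ 86 · 377 · 53 · 49 · 7 ≡ 46 (mod 407).
Squaring chain: 46; never reaches −1, so base 7 is a Miller–Rabin witness that 407 is composite.

46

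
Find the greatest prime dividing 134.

67

134 = 2 · 67
67 is prime.
So 134 = 2 · 67; the largest prime factor is 67.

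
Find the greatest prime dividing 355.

355 = 5 · 71
71 is prime.
So 355 = 5 · 71; the largest prime factor is 71.

71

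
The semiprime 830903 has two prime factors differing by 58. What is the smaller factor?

Since p = q + 58, we have 830903 = q(q + 58), so q² + 58q − 830903 = 0.
Discriminant: 58² + 4·830903 = 3364 + 3323612 = 3326976; √3326976 = 1824.
q = (−58 + 1824)/2 = 883, and p = q + 58 = 941.
Check: 883 · 941 = 830903.

883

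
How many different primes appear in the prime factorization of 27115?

4

27115 = 5 · 5423
5423 = 11 · 493
493 = 17 · 29
27115 = 5 · 11 · 17 · 29, which has 4 distinct prime factors.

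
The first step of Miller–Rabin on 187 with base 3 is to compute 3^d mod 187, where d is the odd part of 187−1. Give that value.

148

187 − 1 = 186 = 2^1 · 93, so d = 93.
3^1 ≡ 3 (mod 187)
3^2 ≡ 3^2 = 9 ≡ 9 (mod 187)
3^4 ≡ 9^2 = 81 ≡ 81 (mod 187)
3^8 ≡ 81^2 = 6561 ≡ 16 (mod 187)
3^16 ≡ 16^2 = 256 ≡ 69 (mod 187)
3^32 ≡ 69^2 = 4761 ≡ 86 (mod 187)
3^64 ≡ 86^2 = 7396 ≡ 103 (mod 187)
93 = 64 + 16 + 8 + 4 + 1 in binary powers of 2.
So 3^93 ≡ 103 · 69 · 16 · 81 · 3 ≡ 148 (mod 187).
Squaring chain: 148; never reaches −1, so base 3 is a Miller–Rabin witness that 187 is composite.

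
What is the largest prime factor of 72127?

83

72127 = 11 · 6557
6557 = 79 · 83
83 is prime.
So 72127 = 11 · 79 · 83; the largest prime factor is 83.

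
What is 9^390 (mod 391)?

9^1 ≡ 9 (mod 391)
9^2 ≡ 9^2 = 81 ≡ 81 (mod 391)
9^4 ≡ 81^2 = 6561 ≡ 305 (mod 391)
9^8 ≡ 305^2 = 93025 ≡ 358 (mod 391)
9^16 ≡ 358^2 = 128164 ≡ 307 (mod 391)
9^32 ≡ 307^2 = 94249 ≡ 18 (mod 391)
9^64 ≡ 18^2 = 324 ≡ 324 (mod 391)
9^128 ≡ 324^2 = 104976 ≡ 188 (mod 391)
9^256 ≡ 188^2 = 35344 ≡ 154 (mod 391)
390 = 256 + 128 + 4 + 2 in binary powers of 2.
So 9^390 ≡ 154 · 188 · 305 · 81 ≡ 123 (mod 391).
Since 123 ≠ 1, base 9 is a Fermat witness: 391 is composite.

123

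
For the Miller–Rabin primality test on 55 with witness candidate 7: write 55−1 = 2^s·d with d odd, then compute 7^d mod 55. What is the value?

55 − 1 = 54 = 2^1 · 27, so d = 27.
7^1 ≡ 7 (mod 55)
7^2 ≡ 7^2 = 49 ≡ 49 (mod 55)
7^4 ≡ 49^2 = 2401 ≡ 36 (mod 55)
7^8 ≡ 36^2 = 1296 ≡ 31 (mod 55)
7^16 ≡ 31^2 = 961 ≡ 26 (mod 55)
27 = 16 + 8 + 2 + 1 in binary powers of 2.
So 7^27 ≡ 26 · 31 · 49 · 7 ≡ 28 (mod 55).
Squaring chain: 28; never reaches −1, so base 7 is a Miller–Rabin witness that 55 is composite.

28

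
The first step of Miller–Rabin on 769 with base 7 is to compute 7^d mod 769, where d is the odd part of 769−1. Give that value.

769 − 1 = 768 = 2^8 · 3, so d = 3.
7^1 ≡ 7 (mod 769)
7^2 ≡ 7^2 = 49 ≡ 49 (mod 769)
3 = 2 + 1 in binary powers of 2.
So 7^3 ≡ 49 · 7 ≡ 343 (mod 769).
Squaring chain: 343 → 761 → 64 → 251 → 712 → 173 → 707 → 768; reaches −1, so base 7 does not prove 769 composite.

343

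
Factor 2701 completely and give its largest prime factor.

2701 = 37 · 73
73 is prime.
So 2701 = 37 · 73; the largest prime factor is 73.

73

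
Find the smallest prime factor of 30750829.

30750829 is odd.
Digit sum 34, not divisible by 3.
Ends in 9: not divisible by 5.
7: 30750829 = 7·4392975 + 4
11: 30750829 = 11·2795529 + 10
13: 30750829 = 13·2365448 + 5
17: 30750829 = 17·1808872 + 5
19: 30750829 = 19·1618464 + 13
23: 30750829 = 23·1336992 + 13
29: 30750829 = 29·1060373 + 12
31: 30750829 = 31·991962 + 7
37: 30750829 = 37·831103 + 18
41: 30750829 = 41·750020 + 9
43: 30750829 = 43·715135 + 24
47: 30750829 = 47·654272 + 45
53: 30750829 = 53·580204 + 17
59: 30750829 = 59·521200 + 29
61: 30750829 = 61·504111 + 58
67: 30750829 = 67·458967 + 40
71: 30750829 = 71·433110 + 19
73: 30750829 = 73·421244 + 17
79: 30750829 = 79·389251

79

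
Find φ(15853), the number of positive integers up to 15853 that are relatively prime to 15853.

Factor: 15853 = 83 · 191.
φ(15853) = (83−1) · (191−1) = 82 · 190 = 15580.

15580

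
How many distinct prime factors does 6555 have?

6555 = 3 · 2185
2185 = 5 · 437
437 = 19 · 23
6555 = 3 · 5 · 19 · 23, which has 4 distinct prime factors.

4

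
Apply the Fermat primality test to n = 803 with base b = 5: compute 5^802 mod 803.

707

5^1 ≡ 5 (mod 803)
5^2 ≡ 5^2 = 25 ≡ 25 (mod 803)
5^4 ≡ 25^2 = 625 ≡ 625 (mod 803)
5^8 ≡ 625^2 = 390625 ≡ 367 (mod 803)
5^16 ≡ 367^2 = 134689 ≡ 588 (mod 803)
5^32 ≡ 588^2 = 345744 ≡ 454 (mod 803)
5^64 ≡ 454^2 = 206116 ≡ 548 (mod 803)
5^128 ≡ 548^2 = 300304 ≡ 785 (mod 803)
5^256 ≡ 785^2 = 616225 ≡ 324 (mod 803)
5^512 ≡ 324^2 = 104976 ≡ 586 (mod 803)
802 = 512 + 256 + 32 + 2 in binary powers of 2.
So 5^802 ≡ 586 · 324 · 454 · 25 ≡ 707 (mod 803).
Since 707 ≠ 1, base 5 is a Fermat witness: 803 is composite.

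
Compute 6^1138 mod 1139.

6^1 ≡ 6 (mod 1139)
6^2 ≡ 6^2 = 36 ≡ 36 (mod 1139)
6^4 ≡ 36^2 = 1296 ≡ 157 (mod 1139)
6^8 ≡ 157^2 = 24649 ≡ 730 (mod 1139)
6^16 ≡ 730^2 = 532900 ≡ 987 (mod 1139)
6^32 ≡ 987^2 = 974169 ≡ 324 (mod 1139)
6^64 ≡ 324^2 = 104976 ≡ 188 (mod 1139)
6^128 ≡ 188^2 = 35344 ≡ 35 (mod 1139)
6^256 ≡ 35^2 = 1225 ≡ 86 (mod 1139)
6^512 ≡ 86^2 = 7396 ≡ 562 (mod 1139)
6^1024 ≡ 562^2 = 315844 ≡ 341 (mod 1139)
1138 = 1024 + 64 + 32 + 16 + 2 in binary powers of 2.
So 6^1138 ≡ 341 · 188 · 324 · 987 · 36 ≡ 920 (mod 1139).
Since 920 ≠ 1, base 6 is a Fermat witness: 1139 is composite.

920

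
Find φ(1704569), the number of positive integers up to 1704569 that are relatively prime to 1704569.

1656016

Factor: 1704569 = 59 · 167 · 173.
φ(1704569) = (59−1) · (167−1) · (173−1) = 58 · 166 · 172 = 1656016.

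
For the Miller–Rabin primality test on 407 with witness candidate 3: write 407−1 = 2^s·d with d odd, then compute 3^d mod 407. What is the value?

407 − 1 = 406 = 2^1 · 203, so d = 203.
3^1 ≡ 3 (mod 407)
3^2 ≡ 3^2 = 9 ≡ 9 (mod 407)
3^4 ≡ 9^2 = 81 ≡ 81 (mod 407)
3^8 ≡ 81^2 = 6561 ≡ 49 (mod 407)
3^16 ≡ 49^2 = 2401 ≡ 366 (mod 407)
3^32 ≡ 366^2 = 133956 ≡ 53 (mod 407)
3^64 ≡ 53^2 = 2809 ≡ 367 (mod 407)
3^128 ≡ 367^2 = 134689 ≡ 379 (mod 407)
203 = 128 + 64 + 8 + 2 + 1 in binary powers of 2.
So 3^203 ≡ 379 · 367 · 49 · 9 · 3 ≡ 280 (mod 407).
Squaring chain: 280; never reaches −1, so base 3 is a Miller–Rabin witness that 407 is composite.

280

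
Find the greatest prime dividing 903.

43

903 = 3 · 301
301 = 7 · 43
43 is prime.
So 903 = 3 · 7 · 43; the largest prime factor is 43.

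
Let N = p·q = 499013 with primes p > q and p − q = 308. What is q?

569

Since p = q + 308, we have 499013 = q(q + 308), so q² + 308q − 499013 = 0.
Discriminant: 308² + 4·499013 = 94864 + 1996052 = 2090916; √2090916 = 1446.
q = (−308 + 1446)/2 = 569, and p = q + 308 = 877.
Check: 569 · 877 = 499013.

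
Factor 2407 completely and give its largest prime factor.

83

2407 = 29 · 83
83 is prime.
So 2407 = 29 · 83; the largest prime factor is 83.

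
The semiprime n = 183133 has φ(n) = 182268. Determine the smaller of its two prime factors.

φ(n) = (p−1)(q−1) = n − (p+q) + 1, so p + q = 183133 − 182268 + 1 = 866.
p and q are the roots of t² − 866t + 183133 = 0.
Discriminant: 866² − 4·183133 = 749956 − 732532 = 17424; √17424 = 132.
q = (866 − 132)/2 = 367, p = (866 + 132)/2 = 499.
Check: 367 · 499 = 183133.

367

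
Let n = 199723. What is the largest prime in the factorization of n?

97

199723 = 29 · 6887
6887 = 71 · 97
97 is prime.
So 199723 = 29 · 71 · 97; the largest prime factor is 97.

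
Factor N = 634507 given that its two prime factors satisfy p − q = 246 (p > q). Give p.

929

Since p = q + 246, we have 634507 = q(q + 246), so q² + 246q − 634507 = 0.
Discriminant: 246² + 4·634507 = 60516 + 2538028 = 2598544; √2598544 = 1612.
q = (−246 + 1612)/2 = 683, and p = q + 246 = 929.
Check: 683 · 929 = 634507.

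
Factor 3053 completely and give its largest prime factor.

3053 = 43 · 71
71 is prime.
So 3053 = 43 · 71; the largest prime factor is 71.

71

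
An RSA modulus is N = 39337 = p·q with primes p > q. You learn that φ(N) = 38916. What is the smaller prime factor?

139

φ(n) = (p−1)(q−1) = n − (p+q) + 1, so p + q = 39337 − 38916 + 1 = 422.
p and q are the roots of t² − 422t + 39337 = 0.
Discriminant: 422² − 4·39337 = 178084 − 157348 = 20736; √20736 = 144.
q = (422 − 144)/2 = 139, p = (422 + 144)/2 = 283.
Check: 139 · 283 = 39337.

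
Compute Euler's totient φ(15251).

15000

Factor: 15251 = 101 · 151.
φ(15251) = (101−1) · (151−1) = 100 · 150 = 15000.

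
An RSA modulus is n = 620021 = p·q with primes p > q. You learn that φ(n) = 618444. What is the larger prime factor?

839

φ(n) = (p−1)(q−1) = n − (p+q) + 1, so p + q = 620021 − 618444 + 1 = 1578.
p and q are the roots of t² − 1578t + 620021 = 0.
Discriminant: 1578² − 4·620021 = 2490084 − 2480084 = 10000; √10000 = 100.
q = (1578 − 100)/2 = 739, p = (1578 + 100)/2 = 839.
Check: 739 · 839 = 620021.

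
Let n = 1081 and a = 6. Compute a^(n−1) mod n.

243

6^1 ≡ 6 (mod 1081)
6^2 ≡ 6^2 = 36 ≡ 36 (mod 1081)
6^4 ≡ 36^2 = 1296 ≡ 215 (mod 1081)
6^8 ≡ 215^2 = 46225 ≡ 823 (mod 1081)
6^16 ≡ 823^2 = 677329 ≡ 623 (mod 1081)
6^32 ≡ 623^2 = 388129 ≡ 50 (mod 1081)
6^64 ≡ 50^2 = 2500 ≡ 338 (mod 1081)
6^128 ≡ 338^2 = 114244 ≡ 739 (mod 1081)
6^256 ≡ 739^2 = 546121 ≡ 216 (mod 1081)
6^512 ≡ 216^2 = 46656 ≡ 173 (mod 1081)
6^1024 ≡ 173^2 = 29929 ≡ 742 (mod 1081)
1080 = 1024 + 32 + 16 + 8 in binary powers of 2.
So 6^1080 ≡ 742 · 50 · 623 · 823 ≡ 243 (mod 1081).
Since 243 ≠ 1, base 6 is a Fermat witness: 1081 is composite.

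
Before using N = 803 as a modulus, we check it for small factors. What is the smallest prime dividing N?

11

803 is odd.
Digit sum 11, not divisible by 3.
Ends in 3: not divisible by 5.
7: 803 = 7·114 + 5
11: 803 = 11·73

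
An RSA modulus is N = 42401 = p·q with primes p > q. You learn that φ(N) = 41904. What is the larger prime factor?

φ(n) = (p−1)(q−1) = n − (p+q) + 1, so p + q = 42401 − 41904 + 1 = 498.
p and q are the roots of t² − 498t + 42401 = 0.
Discriminant: 498² − 4·42401 = 248004 − 169604 = 78400; √78400 = 280.
q = (498 − 280)/2 = 109, p = (498 + 280)/2 = 389.
Check: 109 · 389 = 42401.

389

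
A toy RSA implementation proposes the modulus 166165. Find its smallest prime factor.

5

166165 is odd.
Digit sum 25, not divisible by 3.
Ends in 5: divisible by 5.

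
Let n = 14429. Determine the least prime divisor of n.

47

14429 is odd.
Digit sum 20, not divisible by 3.
Ends in 9: not divisible by 5.
7: 14429 = 7·2061 + 2
11: 14429 = 11·1311 + 8
13: 14429 = 13·1109 + 12
17: 14429 = 17·848 + 13
19: 14429 = 19·759 + 8
23: 14429 = 23·627 + 8
29: 14429 = 29·497 + 16
31: 14429 = 31·465 + 14
37: 14429 = 37·389 + 36
41: 14429 = 41·351 + 38
43: 14429 = 43·335 + 24
47: 14429 = 47·307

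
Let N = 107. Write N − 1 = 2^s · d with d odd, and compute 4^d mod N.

107 − 1 = 106 = 2^1 · 53, so d = 53.
4^1 ≡ 4 (mod 107)
4^2 ≡ 4^2 = 16 ≡ 16 (mod 107)
4^4 ≡ 16^2 = 256 ≡ 42 (mod 107)
4^8 ≡ 42^2 = 1764 ≡ 52 (mod 107)
4^16 ≡ 52^2 = 2704 ≡ 29 (mod 107)
4^32 ≡ 29^2 = 841 ≡ 92 (mod 107)
53 = 32 + 16 + 4 + 1 in binary powers of 2.
So 4^53 ≡ 92 · 29 · 42 · 4 ≡ 1 (mod 107).
Since 4^d ≡ 1 (mod 107), base 4 does not prove 107 composite.

1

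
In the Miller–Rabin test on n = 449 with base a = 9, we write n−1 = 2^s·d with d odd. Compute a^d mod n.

449 − 1 = 448 = 2^6 · 7, so d = 7.
9^1 ≡ 9 (mod 449)
9^2 ≡ 9^2 = 81 ≡ 81 (mod 449)
9^4 ≡ 81^2 = 6561 ≡ 275 (mod 449)
7 = 4 + 2 + 1 in binary powers of 2.
So 9^7 ≡ 275 · 81 · 9 ≡ 221 (mod 449).
Squaring chain: 221 → 349 → 122 → 67 → 448 → 1; reaches −1, so base 9 does not prove 449 composite.

221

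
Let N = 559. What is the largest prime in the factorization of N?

559 = 13 · 43
43 is prime.
So 559 = 13 · 43; the largest prime factor is 43.

43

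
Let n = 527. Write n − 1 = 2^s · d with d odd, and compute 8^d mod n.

527 − 1 = 526 = 2^1 · 263, so d = 263.
8^1 ≡ 8 (mod 527)
8^2 ≡ 8^2 = 64 ≡ 64 (mod 527)
8^4 ≡ 64^2 = 4096 ≡ 407 (mod 527)
8^8 ≡ 407^2 = 165649 ≡ 171 (mod 527)
8^16 ≡ 171^2 = 29241 ≡ 256 (mod 527)
8^32 ≡ 256^2 = 65536 ≡ 188 (mod 527)
8^64 ≡ 188^2 = 35344 ≡ 35 (mod 527)
8^128 ≡ 35^2 = 1225 ≡ 171 (mod 527)
8^256 ≡ 171^2 = 29241 ≡ 256 (mod 527)
263 = 256 + 4 + 2 + 1 in binary powers of 2.
So 8^263 ≡ 256 · 407 · 64 · 8 ≡ 202 (mod 527).
Squaring chain: 202; never reaches −1, so base 8 is a Miller–Rabin witness that 527 is composite.

202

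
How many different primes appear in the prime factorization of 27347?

27347 = 23 · 1189
1189 = 29 · 41
27347 = 23 · 29 · 41, which has 3 distinct prime factors.

3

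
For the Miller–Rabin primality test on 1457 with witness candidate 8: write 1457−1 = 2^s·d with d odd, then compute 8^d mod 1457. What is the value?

1457 − 1 = 1456 = 2^4 · 91, so d = 91.
8^1 ≡ 8 (mod 1457)
8^2 ≡ 8^2 = 64 ≡ 64 (mod 1457)
8^4 ≡ 64^2 = 4096 ≡ 1182 (mod 1457)
8^8 ≡ 1182^2 = 1397124 ≡ 1318 (mod 1457)
8^16 ≡ 1318^2 = 1737124 ≡ 380 (mod 1457)
8^32 ≡ 380^2 = 144400 ≡ 157 (mod 1457)
8^64 ≡ 157^2 = 24649 ≡ 1337 (mod 1457)
91 = 64 + 16 + 8 + 2 + 1 in binary powers of 2.
So 8^91 ≡ 1337 · 380 · 1318 · 64 · 8 ≡ 194 (mod 1457).
Squaring chain: 194 → 1211 → 779 → 729; never reaches −1, so base 8 is a Miller–Rabin witness that 1457 is composite.

194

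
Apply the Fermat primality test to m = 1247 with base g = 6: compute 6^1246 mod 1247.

436

6^1 ≡ 6 (mod 1247)
6^2 ≡ 6^2 = 36 ≡ 36 (mod 1247)
6^4 ≡ 36^2 = 1296 ≡ 49 (mod 1247)
6^8 ≡ 49^2 = 2401 ≡ 1154 (mod 1247)
6^16 ≡ 1154^2 = 1331716 ≡ 1167 (mod 1247)
6^32 ≡ 1167^2 = 1361889 ≡ 165 (mod 1247)
6^64 ≡ 165^2 = 27225 ≡ 1038 (mod 1247)
6^128 ≡ 1038^2 = 1077444 ≡ 36 (mod 1247)
6^256 ≡ 36^2 = 1296 ≡ 49 (mod 1247)
6^512 ≡ 49^2 = 2401 ≡ 1154 (mod 1247)
6^1024 ≡ 1154^2 = 1331716 ≡ 1167 (mod 1247)
1246 = 1024 + 128 + 64 + 16 + 8 + 4 + 2 in binary powers of 2.
So 6^1246 ≡ 1167 · 36 · 1038 · 1167 · 1154 · 49 · 36 ≡ 436 (mod 1247).
Since 436 ≠ 1, base 6 is a Fermat witness: 1247 is composite.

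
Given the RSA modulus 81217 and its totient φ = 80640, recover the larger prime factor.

φ(n) = (p−1)(q−1) = n − (p+q) + 1, so p + q = 81217 − 80640 + 1 = 578.
p and q are the roots of t² − 578t + 81217 = 0.
Discriminant: 578² − 4·81217 = 334084 − 324868 = 9216; √9216 = 96.
q = (578 − 96)/2 = 241, p = (578 + 96)/2 = 337.
Check: 241 · 337 = 81217.

337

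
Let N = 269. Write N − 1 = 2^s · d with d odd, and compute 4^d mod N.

269 − 1 = 268 = 2^2 · 67, so d = 67.
4^1 ≡ 4 (mod 269)
4^2 ≡ 4^2 = 16 ≡ 16 (mod 269)
4^4 ≡ 16^2 = 256 ≡ 256 (mod 269)
4^8 ≡ 256^2 = 65536 ≡ 169 (mod 269)
4^16 ≡ 169^2 = 28561 ≡ 47 (mod 269)
4^32 ≡ 47^2 = 2209 ≡ 57 (mod 269)
4^64 ≡ 57^2 = 3249 ≡ 21 (mod 269)
67 = 64 + 2 + 1 in binary powers of 2.
So 4^67 ≡ 21 · 16 · 4 ≡ 268 (mod 269).
Since 4^d ≡ 268 (mod 269), base 4 does not prove 269 composite.

268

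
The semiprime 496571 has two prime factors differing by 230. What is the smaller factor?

Since p = q + 230, we have 496571 = q(q + 230), so q² + 230q − 496571 = 0.
Discriminant: 230² + 4·496571 = 52900 + 1986284 = 2039184; √2039184 = 1428.
q = (−230 + 1428)/2 = 599, and p = q + 230 = 829.
Check: 599 · 829 = 496571.

599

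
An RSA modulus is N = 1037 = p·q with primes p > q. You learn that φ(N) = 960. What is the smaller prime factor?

17

φ(n) = (p−1)(q−1) = n − (p+q) + 1, so p + q = 1037 − 960 + 1 = 78.
p and q are the roots of t² − 78t + 1037 = 0.
Discriminant: 78² − 4·1037 = 6084 − 4148 = 1936; √1936 = 44.
q = (78 − 44)/2 = 17, p = (78 + 44)/2 = 61.
Check: 17 · 61 = 1037.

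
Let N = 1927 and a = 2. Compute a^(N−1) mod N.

1540

2^1 ≡ 2 (mod 1927)
2^2 ≡ 2^2 = 4 ≡ 4 (mod 1927)
2^4 ≡ 4^2 = 16 ≡ 16 (mod 1927)
2^8 ≡ 16^2 = 256 ≡ 256 (mod 1927)
2^16 ≡ 256^2 = 65536 ≡ 18 (mod 1927)
2^32 ≡ 18^2 = 324 ≡ 324 (mod 1927)
2^64 ≡ 324^2 = 104976 ≡ 918 (mod 1927)
2^128 ≡ 918^2 = 842724 ≡ 625 (mod 1927)
2^256 ≡ 625^2 = 390625 ≡ 1371 (mod 1927)
2^512 ≡ 1371^2 = 1879641 ≡ 816 (mod 1927)
2^1024 ≡ 816^2 = 665856 ≡ 1041 (mod 1927)
1926 = 1024 + 512 + 256 + 128 + 4 + 2 in binary powers of 2.
So 2^1926 ≡ 1041 · 816 · 1371 · 625 · 16 · 4 ≡ 1540 (mod 1927).
Since 1540 ≠ 1, base 2 is a Fermat witness: 1927 is composite.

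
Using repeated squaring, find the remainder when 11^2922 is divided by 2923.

11^1 ≡ 11 (mod 2923)
11^2 ≡ 11^2 = 121 ≡ 121 (mod 2923)
11^4 ≡ 121^2 = 14641 ≡ 26 (mod 2923)
11^8 ≡ 26^2 = 676 ≡ 676 (mod 2923)
11^16 ≡ 676^2 = 456976 ≡ 988 (mod 2923)
11^32 ≡ 988^2 = 976144 ≡ 2785 (mod 2923)
11^64 ≡ 2785^2 = 7756225 ≡ 1506 (mod 2923)
11^128 ≡ 1506^2 = 2268036 ≡ 2711 (mod 2923)
11^256 ≡ 2711^2 = 7349521 ≡ 1099 (mod 2923)
11^512 ≡ 1099^2 = 1207801 ≡ 602 (mod 2923)
11^1024 ≡ 602^2 = 362404 ≡ 2875 (mod 2923)
11^2048 ≡ 2875^2 = 8265625 ≡ 2304 (mod 2923)
2922 = 2048 + 512 + 256 + 64 + 32 + 8 + 2 in binary powers of 2.
So 11^2922 ≡ 2304 · 602 · 1099 · 1506 · 2785 · 676 · 121 ≡ 2258 (mod 2923).
Since 2258 ≠ 1, base 11 is a Fermat witness: 2923 is composite.

2258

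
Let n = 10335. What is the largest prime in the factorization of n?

53

10335 = 3 · 3445
3445 = 5 · 689
689 = 13 · 53
53 is prime.
So 10335 = 3 · 5 · 13 · 53; the largest prime factor is 53.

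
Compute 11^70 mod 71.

1

11^1 ≡ 11 (mod 71)
11^2 ≡ 11^2 = 121 ≡ 50 (mod 71)
11^4 ≡ 50^2 = 2500 ≡ 15 (mod 71)
11^8 ≡ 15^2 = 225 ≡ 12 (mod 71)
11^16 ≡ 12^2 = 144 ≡ 2 (mod 71)
11^32 ≡ 2^2 = 4 ≡ 4 (mod 71)
11^64 ≡ 4^2 = 16 ≡ 16 (mod 71)
70 = 64 + 4 + 2 in binary powers of 2.
So 11^70 ≡ 16 · 15 · 50 ≡ 1 (mod 71).
Since the result is 1, base 11 gives no evidence that 71 is composite.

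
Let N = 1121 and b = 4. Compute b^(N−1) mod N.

4^1 ≡ 4 (mod 1121)
4^2 ≡ 4^2 = 16 ≡ 16 (mod 1121)
4^4 ≡ 16^2 = 256 ≡ 256 (mod 1121)
4^8 ≡ 256^2 = 65536 ≡ 518 (mod 1121)
4^16 ≡ 518^2 = 268324 ≡ 405 (mod 1121)
4^32 ≡ 405^2 = 164025 ≡ 359 (mod 1121)
4^64 ≡ 359^2 = 128881 ≡ 1087 (mod 1121)
4^128 ≡ 1087^2 = 1181569 ≡ 35 (mod 1121)
4^256 ≡ 35^2 = 1225 ≡ 104 (mod 1121)
4^512 ≡ 104^2 = 10816 ≡ 727 (mod 1121)
4^1024 ≡ 727^2 = 528529 ≡ 538 (mod 1121)
1120 = 1024 + 64 + 32 in binary powers of 2.
So 4^1120 ≡ 538 · 1087 · 359 ≡ 1111 (mod 1121).
Since 1111 ≠ 1, base 4 is a Fermat witness: 1121 is composite.

1111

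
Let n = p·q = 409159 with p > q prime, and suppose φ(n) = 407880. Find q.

619

φ(n) = (p−1)(q−1) = n − (p+q) + 1, so p + q = 409159 − 407880 + 1 = 1280.
p and q are the roots of t² − 1280t + 409159 = 0.
Discriminant: 1280² − 4·409159 = 1638400 − 1636636 = 1764; √1764 = 42.
q = (1280 − 42)/2 = 619, p = (1280 + 42)/2 = 661.
Check: 619 · 661 = 409159.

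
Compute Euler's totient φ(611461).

Factor: 611461 = 53 · 83 · 139.
φ(611461) = (53−1) · (83−1) · (139−1) = 52 · 82 · 138 = 588432.

588432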